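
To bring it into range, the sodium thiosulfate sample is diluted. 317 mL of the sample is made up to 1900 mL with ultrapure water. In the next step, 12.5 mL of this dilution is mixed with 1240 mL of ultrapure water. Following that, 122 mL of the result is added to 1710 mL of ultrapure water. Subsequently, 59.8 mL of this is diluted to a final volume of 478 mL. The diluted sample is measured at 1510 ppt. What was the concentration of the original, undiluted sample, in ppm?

109 ppm

Overall dilution factor = 5.994 × 100.2 × 15.02 × 7.993 = 7.21 × 10⁴.
Original = 1510 ppt × 7.21 × 10⁴ = 1.09 × 10⁸ ppt = 109 ppm.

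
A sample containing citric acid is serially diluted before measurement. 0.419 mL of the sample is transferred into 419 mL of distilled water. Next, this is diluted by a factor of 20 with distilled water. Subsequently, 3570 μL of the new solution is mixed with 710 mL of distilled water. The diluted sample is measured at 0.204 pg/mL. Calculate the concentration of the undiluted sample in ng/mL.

816 ng/mL

Overall dilution factor = 1001 × 20 × 199.9 = 4.00 × 10⁶.
Original = 0.204 pg/mL × 4.00 × 10⁶ = 8.16 × 10⁵ pg/mL = 816 ng/mL.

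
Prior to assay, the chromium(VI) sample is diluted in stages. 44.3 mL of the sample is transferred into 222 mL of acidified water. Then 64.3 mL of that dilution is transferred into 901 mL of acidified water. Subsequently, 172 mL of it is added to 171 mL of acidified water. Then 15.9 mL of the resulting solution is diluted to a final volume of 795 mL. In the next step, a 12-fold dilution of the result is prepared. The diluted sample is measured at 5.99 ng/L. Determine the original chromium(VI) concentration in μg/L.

647 μg/L

Overall dilution factor = 6.011 × 15.01 × 1.994 × 50 × 12 = 1.08 × 10⁵.
Original = 5.99 ng/L × 1.08 × 10⁵ = 6.47 × 10⁵ ng/L = 647 μg/L.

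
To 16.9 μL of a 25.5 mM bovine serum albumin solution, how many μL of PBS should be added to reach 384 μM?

1110 μL

384 μM = 0.384 mM.
V₂ = C₁V₁/C₂ = 25.5 × 16.9 / 0.384 = 1122 μL.
Diluent to add = V₂ − V₁ = 1122 − 16.9 = 1110 μL.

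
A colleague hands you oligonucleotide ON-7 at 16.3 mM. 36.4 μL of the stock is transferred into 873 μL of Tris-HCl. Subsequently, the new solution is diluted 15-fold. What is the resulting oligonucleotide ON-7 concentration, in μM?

Overall dilution factor = 24.98 × 15 = 375.
16.3 mM / 375 = 0.0435 mM = 43.5 μM.

43.5 μM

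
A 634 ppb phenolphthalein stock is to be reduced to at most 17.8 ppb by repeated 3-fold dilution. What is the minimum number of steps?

Need 3ⁿ ≥ 35.6, so n ≥ log(35.6)/log(3) = 3.25.
Minimum whole steps: n = 4.

4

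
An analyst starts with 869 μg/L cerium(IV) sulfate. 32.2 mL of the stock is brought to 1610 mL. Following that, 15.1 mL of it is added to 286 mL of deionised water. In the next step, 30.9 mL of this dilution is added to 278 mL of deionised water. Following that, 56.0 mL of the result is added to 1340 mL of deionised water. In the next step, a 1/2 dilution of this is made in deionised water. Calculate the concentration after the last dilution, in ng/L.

1.75 ng/L

Overall dilution factor = 50 × 19.94 × 9.997 × 24.93 × 2 = 4.97 × 10⁵.
869 μg/L / 4.97 × 10⁵ = 1.75 × 10⁻³ μg/L = 1.75 ng/L.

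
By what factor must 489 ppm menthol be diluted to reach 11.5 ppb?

Factor = C₀/C_target = 489 ppm / 11.5 ppb = 4.25 × 10⁴.

4.25 × 10⁴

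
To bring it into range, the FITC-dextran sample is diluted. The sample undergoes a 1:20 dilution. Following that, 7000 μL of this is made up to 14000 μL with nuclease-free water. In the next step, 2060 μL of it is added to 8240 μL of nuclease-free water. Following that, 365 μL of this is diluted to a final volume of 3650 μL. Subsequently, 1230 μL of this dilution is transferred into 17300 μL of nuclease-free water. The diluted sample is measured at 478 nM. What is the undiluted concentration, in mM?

14.4 mM

Overall dilution factor = 20 × 2 × 5 × 10 × 15.07 = 3.01 × 10⁴.
Original = 478 nM × 3.01 × 10⁴ = 1.44 × 10⁷ nM = 14.4 mM.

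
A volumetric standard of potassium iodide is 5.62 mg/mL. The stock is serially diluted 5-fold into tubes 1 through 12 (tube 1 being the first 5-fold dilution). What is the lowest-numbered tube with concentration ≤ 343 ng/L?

tube 11

Tube n has concentration 5.62 mg/mL / 5ⁿ.
Need 5ⁿ ≥ 5.62 mg/mL / 343 ng/L = 1.64 × 10⁷, so n ≥ 10.32.
First such tube: n = 11.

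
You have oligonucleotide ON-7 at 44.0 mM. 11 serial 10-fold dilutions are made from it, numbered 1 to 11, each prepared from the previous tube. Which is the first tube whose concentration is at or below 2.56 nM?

tube 8

Tube n has concentration 44.0 mM / 10ⁿ.
Need 10ⁿ ≥ 44.0 mM / 2.56 nM = 1.72 × 10⁷, so n ≥ 7.24.
First such tube: n = 8.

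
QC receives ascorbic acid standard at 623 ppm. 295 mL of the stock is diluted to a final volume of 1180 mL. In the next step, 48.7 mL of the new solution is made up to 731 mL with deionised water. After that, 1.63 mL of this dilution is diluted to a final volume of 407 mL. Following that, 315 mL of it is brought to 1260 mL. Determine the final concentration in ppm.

0.0104 ppm

Overall dilution factor = 4 × 15.01 × 249.7 × 4 = 6.00 × 10⁴.
623 ppm / 6.00 × 10⁴ = 0.0104 ppm.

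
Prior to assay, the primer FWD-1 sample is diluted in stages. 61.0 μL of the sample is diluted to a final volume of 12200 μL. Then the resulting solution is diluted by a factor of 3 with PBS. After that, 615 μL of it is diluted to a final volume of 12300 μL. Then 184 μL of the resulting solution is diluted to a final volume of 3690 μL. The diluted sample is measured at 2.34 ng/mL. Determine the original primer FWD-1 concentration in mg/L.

563 mg/L

Overall dilution factor = 200 × 3 × 20 × 20.05 = 2.41 × 10⁵.
Original = 2.34 ng/mL × 2.41 × 10⁵ = 5.63 × 10⁵ ng/mL = 563 mg/L.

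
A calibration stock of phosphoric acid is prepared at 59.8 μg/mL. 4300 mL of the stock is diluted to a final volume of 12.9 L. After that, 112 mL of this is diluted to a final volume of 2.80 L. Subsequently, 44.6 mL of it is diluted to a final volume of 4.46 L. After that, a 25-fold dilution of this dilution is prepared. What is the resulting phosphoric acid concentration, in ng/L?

319 ng/L

Overall dilution factor = 3 × 25 × 100 × 25 = 1.87 × 10⁵.
59.8 μg/mL / 1.87 × 10⁵ = 3.19 × 10⁻⁴ μg/mL = 319 ng/L.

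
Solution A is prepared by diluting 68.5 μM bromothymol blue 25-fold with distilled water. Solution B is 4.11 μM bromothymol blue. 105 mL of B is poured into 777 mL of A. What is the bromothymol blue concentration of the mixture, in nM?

2900 nM

C_A = 68.5 μM / 25 = 2.74 μM.
C_mix = (C_A·V_A + C_B·V_B)/(V_A + V_B) = (2.74×777 + 4.11×105) / 882.0 = 2.90 μM = 2900 nM.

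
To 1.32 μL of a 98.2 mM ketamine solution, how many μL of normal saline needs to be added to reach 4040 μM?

30.8 μL

4040 μM = 4.04 mM.
V₂ = C₁V₁/C₂ = 98.2 × 1.32 / 4.04 = 32.1 μL.
Diluent to add = V₂ − V₁ = 32.1 − 1.32 = 30.8 μL.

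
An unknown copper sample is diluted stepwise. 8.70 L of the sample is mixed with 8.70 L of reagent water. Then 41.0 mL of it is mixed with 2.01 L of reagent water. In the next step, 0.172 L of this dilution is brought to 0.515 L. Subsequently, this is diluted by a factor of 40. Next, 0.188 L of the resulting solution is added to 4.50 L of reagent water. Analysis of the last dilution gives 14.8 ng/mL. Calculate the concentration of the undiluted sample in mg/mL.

Overall dilution factor = 2 × 50.02 × 2.994 × 40 × 24.94 = 2.99 × 10⁵.
Original = 14.8 ng/mL × 2.99 × 10⁵ = 4.42 × 10⁶ ng/mL = 4.42 mg/mL.

4.42 mg/mL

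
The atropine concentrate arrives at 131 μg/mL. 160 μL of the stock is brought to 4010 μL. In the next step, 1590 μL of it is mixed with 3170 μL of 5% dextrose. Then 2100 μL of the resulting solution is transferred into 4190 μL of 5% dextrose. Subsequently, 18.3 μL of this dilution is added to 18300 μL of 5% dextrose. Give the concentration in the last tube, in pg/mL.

582 pg/mL

Overall dilution factor = 25.06 × 2.994 × 2.995 × 1001 = 2.25 × 10⁵.
131 μg/mL / 2.25 × 10⁵ = 5.82 × 10⁻⁴ μg/mL = 582 pg/mL.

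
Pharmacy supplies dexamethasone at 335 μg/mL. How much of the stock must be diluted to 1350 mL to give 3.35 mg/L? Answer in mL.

3.35 mg/L = 3.35 μg/mL.
V₁ = C₂V₂/C₁ = 3.35 × 1350 / 335 = 13.5 mL.

13.5 mL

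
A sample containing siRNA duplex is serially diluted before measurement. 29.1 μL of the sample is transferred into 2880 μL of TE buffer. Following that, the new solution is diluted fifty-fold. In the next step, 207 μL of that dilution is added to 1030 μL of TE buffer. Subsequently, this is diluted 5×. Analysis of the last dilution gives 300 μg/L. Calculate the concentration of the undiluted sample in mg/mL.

Overall dilution factor = 99.97 × 50 × 5.976 × 5 = 1.49 × 10⁵.
Original = 300 μg/L × 1.49 × 10⁵ = 4.48 × 10⁷ μg/L = 44.8 mg/mL.

44.8 mg/mL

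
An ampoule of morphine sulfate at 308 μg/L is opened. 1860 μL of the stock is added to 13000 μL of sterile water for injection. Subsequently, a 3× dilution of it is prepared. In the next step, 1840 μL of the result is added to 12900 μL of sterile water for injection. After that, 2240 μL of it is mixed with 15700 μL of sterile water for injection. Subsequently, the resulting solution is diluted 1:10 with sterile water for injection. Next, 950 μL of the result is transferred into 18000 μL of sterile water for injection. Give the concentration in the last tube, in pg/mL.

Overall dilution factor = 7.989 × 3 × 8.011 × 8.009 × 10 × 19.95 = 3.07 × 10⁵.
308 μg/L / 3.07 × 10⁵ = 1.00 × 10⁻³ μg/L = 1.00 pg/mL.

1.00 pg/mL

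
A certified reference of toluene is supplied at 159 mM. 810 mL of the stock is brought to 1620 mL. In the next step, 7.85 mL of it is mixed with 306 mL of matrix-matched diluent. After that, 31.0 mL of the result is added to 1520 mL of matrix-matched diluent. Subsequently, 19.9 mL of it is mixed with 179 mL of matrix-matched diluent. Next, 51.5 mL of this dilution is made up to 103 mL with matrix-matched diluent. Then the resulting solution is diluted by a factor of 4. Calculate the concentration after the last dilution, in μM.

0.497 μM

Overall dilution factor = 2 × 39.98 × 50.03 × 9.995 × 2 × 4 = 3.20 × 10⁵.
159 mM / 3.20 × 10⁵ = 4.97 × 10⁻⁴ mM = 0.497 μM.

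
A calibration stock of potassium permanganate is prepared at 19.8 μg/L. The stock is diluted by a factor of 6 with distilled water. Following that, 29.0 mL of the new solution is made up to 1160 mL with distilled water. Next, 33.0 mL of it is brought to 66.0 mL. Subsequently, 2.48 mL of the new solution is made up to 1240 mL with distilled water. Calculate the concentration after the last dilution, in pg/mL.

Overall dilution factor = 6 × 40 × 2 × 500 = 2.40 × 10⁵.
19.8 μg/L / 2.40 × 10⁵ = 8.25 × 10⁻⁵ μg/L = 0.0825 pg/mL.

0.0825 pg/mL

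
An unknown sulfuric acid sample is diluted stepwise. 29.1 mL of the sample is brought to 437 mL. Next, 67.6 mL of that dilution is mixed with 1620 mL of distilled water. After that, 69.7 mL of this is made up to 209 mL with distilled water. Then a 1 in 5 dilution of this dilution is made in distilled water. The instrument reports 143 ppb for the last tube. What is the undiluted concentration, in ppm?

804 ppm

Overall dilution factor = 15.02 × 24.96 × 2.999 × 5 = 5621.
Original = 143 ppb × 5621 = 8.04 × 10⁵ ppb = 804 ppm.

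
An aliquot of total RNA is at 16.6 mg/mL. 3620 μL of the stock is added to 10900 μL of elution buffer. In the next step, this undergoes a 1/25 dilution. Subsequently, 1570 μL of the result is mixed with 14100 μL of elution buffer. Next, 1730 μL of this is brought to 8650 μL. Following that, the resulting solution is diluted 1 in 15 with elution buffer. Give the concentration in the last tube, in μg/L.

Overall dilution factor = 4.011 × 25 × 9.981 × 5 × 15 = 7.51 × 10⁴.
16.6 mg/mL / 7.51 × 10⁴ = 2.21 × 10⁻⁴ mg/mL = 221 μg/L.

221 μg/L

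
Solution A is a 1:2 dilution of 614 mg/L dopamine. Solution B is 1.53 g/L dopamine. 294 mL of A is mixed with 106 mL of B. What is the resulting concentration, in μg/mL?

631 μg/mL

C_A = 614 mg/L / 2 = 307 mg/L.
C_B = 1.53 g/L = 1530 mg/L.
C_mix = (C_A·V_A + C_B·V_B)/(V_A + V_B) = (307×294 + 1530×106) / 400.0 = 631 mg/L = 631 μg/mL.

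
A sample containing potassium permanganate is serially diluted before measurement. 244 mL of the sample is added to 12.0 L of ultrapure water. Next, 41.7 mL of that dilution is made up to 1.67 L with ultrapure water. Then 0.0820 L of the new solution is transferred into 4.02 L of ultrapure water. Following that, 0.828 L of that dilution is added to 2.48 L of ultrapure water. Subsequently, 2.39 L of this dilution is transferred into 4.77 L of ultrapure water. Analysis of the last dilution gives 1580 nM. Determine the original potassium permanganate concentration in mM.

1900 mM

Overall dilution factor = 50.18 × 40.05 × 50.02 × 3.995 × 2.996 = 1.20 × 10⁶.
Original = 1580 nM × 1.20 × 10⁶ = 1.90 × 10⁹ nM = 1900 mM.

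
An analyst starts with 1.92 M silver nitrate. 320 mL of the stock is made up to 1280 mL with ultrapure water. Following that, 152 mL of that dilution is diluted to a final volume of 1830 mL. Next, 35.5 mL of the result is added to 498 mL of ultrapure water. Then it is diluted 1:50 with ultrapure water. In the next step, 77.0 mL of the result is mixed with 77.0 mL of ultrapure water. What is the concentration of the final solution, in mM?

Overall dilution factor = 4 × 12.04 × 15.03 × 50 × 2 = 7.24 × 10⁴.
1.92 M / 7.24 × 10⁴ = 2.65 × 10⁻⁵ M = 0.0265 mM.

0.0265 mM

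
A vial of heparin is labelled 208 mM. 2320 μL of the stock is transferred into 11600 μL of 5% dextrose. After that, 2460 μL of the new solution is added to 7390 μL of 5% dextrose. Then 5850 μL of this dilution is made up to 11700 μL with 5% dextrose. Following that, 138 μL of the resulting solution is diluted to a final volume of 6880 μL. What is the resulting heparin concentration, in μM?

Overall dilution factor = 6 × 4.004 × 2 × 49.86 = 2395.
208 mM / 2395 = 0.0868 mM = 86.8 μM.

86.8 μM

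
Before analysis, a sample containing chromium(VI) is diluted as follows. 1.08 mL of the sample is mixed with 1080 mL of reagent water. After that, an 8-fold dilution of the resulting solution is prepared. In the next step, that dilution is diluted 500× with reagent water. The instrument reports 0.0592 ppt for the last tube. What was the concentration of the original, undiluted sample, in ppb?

237 ppb

Overall dilution factor = 1001 × 8 × 500 = 4.00 × 10⁶.
Original = 0.0592 ppt × 4.00 × 10⁶ = 2.37 × 10⁵ ppt = 237 ppb.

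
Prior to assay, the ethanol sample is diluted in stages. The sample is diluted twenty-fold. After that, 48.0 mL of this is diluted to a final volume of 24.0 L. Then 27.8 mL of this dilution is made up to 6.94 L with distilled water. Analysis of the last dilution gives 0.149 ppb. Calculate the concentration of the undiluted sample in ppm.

Overall dilution factor = 20 × 500 × 249.6 = 2.50 × 10⁶.
Original = 0.149 ppb × 2.50 × 10⁶ = 3.72 × 10⁵ ppb = 372 ppm.

372 ppm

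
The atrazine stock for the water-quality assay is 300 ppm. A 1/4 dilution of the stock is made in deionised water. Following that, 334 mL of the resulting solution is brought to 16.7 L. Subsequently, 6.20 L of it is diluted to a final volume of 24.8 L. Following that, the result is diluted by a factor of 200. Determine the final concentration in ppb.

Overall dilution factor = 4 × 50 × 4 × 200 = 1.60 × 10⁵.
300 ppm / 1.60 × 10⁵ = 1.88 × 10⁻³ ppm = 1.88 ppb.

1.88 ppb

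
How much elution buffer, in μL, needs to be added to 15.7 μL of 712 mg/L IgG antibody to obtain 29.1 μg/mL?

29.1 μg/mL = 29.1 mg/L.
V₂ = C₁V₁/C₂ = 712 × 15.7 / 29.1 = 384 μL.
Diluent to add = V₂ − V₁ = 384 − 15.7 = 368 μL.

368 μL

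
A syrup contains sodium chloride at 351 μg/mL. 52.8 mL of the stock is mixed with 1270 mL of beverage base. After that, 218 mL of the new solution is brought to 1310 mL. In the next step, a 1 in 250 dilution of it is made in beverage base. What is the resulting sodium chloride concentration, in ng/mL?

9.33 ng/mL

Overall dilution factor = 25.05 × 6.009 × 250 = 3.76 × 10⁴.
351 μg/mL / 3.76 × 10⁴ = 9.33 × 10⁻³ μg/mL = 9.33 ng/mL.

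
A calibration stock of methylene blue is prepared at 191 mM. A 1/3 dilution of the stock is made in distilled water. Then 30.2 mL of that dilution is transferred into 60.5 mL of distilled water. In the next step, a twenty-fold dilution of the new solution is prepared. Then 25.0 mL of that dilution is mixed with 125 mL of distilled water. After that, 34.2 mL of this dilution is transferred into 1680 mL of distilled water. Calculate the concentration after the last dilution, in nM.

3520 nM

Overall dilution factor = 3 × 3.003 × 20 × 6 × 50.12 = 5.42 × 10⁴.
191 mM / 5.42 × 10⁴ = 3.52 × 10⁻³ mM = 3520 nM.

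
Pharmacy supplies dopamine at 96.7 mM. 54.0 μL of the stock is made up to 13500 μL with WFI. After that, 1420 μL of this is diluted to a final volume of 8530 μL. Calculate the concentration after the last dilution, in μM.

Overall dilution factor = 250 × 6.007 = 1502.
96.7 mM / 1502 = 0.0644 mM = 64.4 μM.

64.4 μM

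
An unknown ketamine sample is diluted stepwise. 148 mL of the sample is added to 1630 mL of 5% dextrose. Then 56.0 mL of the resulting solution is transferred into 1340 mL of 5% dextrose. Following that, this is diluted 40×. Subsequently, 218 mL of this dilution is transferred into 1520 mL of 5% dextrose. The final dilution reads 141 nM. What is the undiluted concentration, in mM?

Overall dilution factor = 12.01 × 24.93 × 40 × 7.972 = 9.55 × 10⁴.
Original = 141 nM × 9.55 × 10⁴ = 1.35 × 10⁷ nM = 13.5 mM.

13.5 mM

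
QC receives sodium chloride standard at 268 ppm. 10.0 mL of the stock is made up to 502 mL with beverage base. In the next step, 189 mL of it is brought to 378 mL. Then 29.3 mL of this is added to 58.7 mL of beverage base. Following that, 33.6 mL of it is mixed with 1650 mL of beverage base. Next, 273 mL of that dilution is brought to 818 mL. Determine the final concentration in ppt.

Overall dilution factor = 50.20 × 2 × 3.003 × 50.11 × 2.996 = 4.53 × 10⁴.
268 ppm / 4.53 × 10⁴ = 5.92 × 10⁻³ ppm = 5920 ppt.

5920 ppt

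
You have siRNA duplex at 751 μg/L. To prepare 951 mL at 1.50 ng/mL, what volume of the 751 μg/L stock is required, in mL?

1.90 mL

1.50 ng/mL = 1.50 μg/L.
V₁ = C₂V₂/C₁ = 1.50 × 951 / 751 = 1.90 mL.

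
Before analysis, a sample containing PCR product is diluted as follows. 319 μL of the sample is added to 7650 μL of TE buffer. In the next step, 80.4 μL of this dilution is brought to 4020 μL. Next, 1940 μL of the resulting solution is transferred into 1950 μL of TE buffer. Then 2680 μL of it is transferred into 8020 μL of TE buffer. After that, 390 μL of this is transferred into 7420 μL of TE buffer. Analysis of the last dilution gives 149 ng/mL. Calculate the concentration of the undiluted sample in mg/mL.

29.8 mg/mL

Overall dilution factor = 24.98 × 50 × 2.005 × 3.993 × 20.03 = 2.00 × 10⁵.
Original = 149 ng/mL × 2.00 × 10⁵ = 2.98 × 10⁷ ng/mL = 29.8 mg/mL.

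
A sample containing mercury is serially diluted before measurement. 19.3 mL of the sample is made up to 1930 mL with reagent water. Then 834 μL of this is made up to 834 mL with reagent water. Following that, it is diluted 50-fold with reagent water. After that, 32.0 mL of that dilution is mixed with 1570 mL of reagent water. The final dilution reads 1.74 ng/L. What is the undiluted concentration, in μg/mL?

436 μg/mL

Overall dilution factor = 100 × 1000 × 50 × 50.06 = 2.50 × 10⁸.
Original = 1.74 ng/L × 2.50 × 10⁸ = 4.36 × 10⁸ ng/L = 436 μg/mL.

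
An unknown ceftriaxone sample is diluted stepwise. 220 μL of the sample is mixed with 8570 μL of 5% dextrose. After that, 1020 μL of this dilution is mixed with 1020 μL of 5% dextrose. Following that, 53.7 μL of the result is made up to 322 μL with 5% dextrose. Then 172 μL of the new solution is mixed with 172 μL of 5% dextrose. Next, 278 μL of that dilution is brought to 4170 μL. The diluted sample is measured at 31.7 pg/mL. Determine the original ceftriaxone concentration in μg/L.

456 μg/L

Overall dilution factor = 39.95 × 2 × 5.996 × 2 × 15 = 1.44 × 10⁴.
Original = 31.7 pg/mL × 1.44 × 10⁴ = 4.56 × 10⁵ pg/mL = 456 μg/L.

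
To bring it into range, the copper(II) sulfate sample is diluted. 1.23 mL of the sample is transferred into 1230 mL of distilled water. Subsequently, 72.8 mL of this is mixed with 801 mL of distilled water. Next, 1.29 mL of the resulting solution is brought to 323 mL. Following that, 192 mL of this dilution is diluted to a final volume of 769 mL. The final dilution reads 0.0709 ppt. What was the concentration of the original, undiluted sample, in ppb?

854 ppb

Overall dilution factor = 1001 × 12.00 × 250.4 × 4.005 = 1.20 × 10⁷.
Original = 0.0709 ppt × 1.20 × 10⁷ = 8.54 × 10⁵ ppt = 854 ppb.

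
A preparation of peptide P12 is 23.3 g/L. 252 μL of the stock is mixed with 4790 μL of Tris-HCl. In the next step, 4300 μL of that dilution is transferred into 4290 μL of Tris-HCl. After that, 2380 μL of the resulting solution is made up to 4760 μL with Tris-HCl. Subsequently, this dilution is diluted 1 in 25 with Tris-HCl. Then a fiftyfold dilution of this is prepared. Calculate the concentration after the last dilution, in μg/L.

Overall dilution factor = 20.01 × 1.998 × 2 × 25 × 50 = 9.99 × 10⁴.
23.3 g/L / 9.99 × 10⁴ = 2.33 × 10⁻⁴ g/L = 233 μg/L.

233 μg/L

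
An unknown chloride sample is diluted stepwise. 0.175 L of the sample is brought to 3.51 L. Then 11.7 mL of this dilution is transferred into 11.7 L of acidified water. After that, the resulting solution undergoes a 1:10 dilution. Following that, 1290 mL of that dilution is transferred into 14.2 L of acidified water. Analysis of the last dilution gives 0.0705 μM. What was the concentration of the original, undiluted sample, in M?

0.170 M

Overall dilution factor = 20.06 × 1001 × 10 × 12.01 = 2.41 × 10⁶.
Original = 0.0705 μM × 2.41 × 10⁶ = 1.70 × 10⁵ μM = 0.170 M.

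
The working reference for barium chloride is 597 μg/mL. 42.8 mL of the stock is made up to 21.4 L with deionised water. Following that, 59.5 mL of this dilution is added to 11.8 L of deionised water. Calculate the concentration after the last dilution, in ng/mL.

5.99 ng/mL

Overall dilution factor = 500 × 199.3 = 9.97 × 10⁴.
597 μg/mL / 9.97 × 10⁴ = 5.99 × 10⁻³ μg/mL = 5.99 ng/mL.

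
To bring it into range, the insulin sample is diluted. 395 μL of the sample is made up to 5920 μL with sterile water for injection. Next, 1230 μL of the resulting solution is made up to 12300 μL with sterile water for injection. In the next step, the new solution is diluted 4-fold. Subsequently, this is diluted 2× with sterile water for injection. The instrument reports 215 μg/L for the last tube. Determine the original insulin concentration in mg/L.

258 mg/L

Overall dilution factor = 14.99 × 10 × 4 × 2 = 1199.
Original = 215 μg/L × 1199 = 2.58 × 10⁵ μg/L = 258 mg/L.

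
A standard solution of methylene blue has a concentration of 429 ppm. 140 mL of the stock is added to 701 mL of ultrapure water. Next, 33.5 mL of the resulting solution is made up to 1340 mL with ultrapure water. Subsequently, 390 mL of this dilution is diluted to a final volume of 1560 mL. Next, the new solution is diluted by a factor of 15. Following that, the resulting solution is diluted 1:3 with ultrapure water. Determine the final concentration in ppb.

Overall dilution factor = 6.007 × 40 × 4 × 15 × 3 = 4.33 × 10⁴.
429 ppm / 4.33 × 10⁴ = 9.92 × 10⁻³ ppm = 9.92 ppb.

9.92 ppb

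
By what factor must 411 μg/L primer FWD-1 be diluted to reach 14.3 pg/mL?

Factor = C₀/C_target = 411 μg/L / 14.3 pg/mL = 2.87 × 10⁴.

2.87 × 10⁴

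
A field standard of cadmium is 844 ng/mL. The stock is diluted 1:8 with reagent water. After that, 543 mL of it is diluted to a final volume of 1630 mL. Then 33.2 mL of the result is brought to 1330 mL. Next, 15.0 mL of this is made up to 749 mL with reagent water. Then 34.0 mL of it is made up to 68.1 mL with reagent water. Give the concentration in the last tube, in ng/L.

Overall dilution factor = 8 × 3.002 × 40.06 × 49.93 × 2.003 = 9.62 × 10⁴.
844 ng/mL / 9.62 × 10⁴ = 8.77 × 10⁻³ ng/mL = 8.77 ng/L.

8.77 ng/L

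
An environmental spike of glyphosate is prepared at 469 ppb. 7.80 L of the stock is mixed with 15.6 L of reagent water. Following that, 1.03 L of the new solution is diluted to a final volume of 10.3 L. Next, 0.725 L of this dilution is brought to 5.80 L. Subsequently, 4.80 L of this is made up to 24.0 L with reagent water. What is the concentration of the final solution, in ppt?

Overall dilution factor = 3 × 10 × 8 × 5 = 1200.
469 ppb / 1200 = 0.391 ppb = 391 ppt.

391 ppt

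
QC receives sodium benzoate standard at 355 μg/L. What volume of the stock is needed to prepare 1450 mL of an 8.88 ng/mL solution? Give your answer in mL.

36.3 mL

8.88 ng/mL = 8.88 μg/L.
V₁ = C₂V₂/C₁ = 8.88 × 1450 / 355 = 36.3 mL.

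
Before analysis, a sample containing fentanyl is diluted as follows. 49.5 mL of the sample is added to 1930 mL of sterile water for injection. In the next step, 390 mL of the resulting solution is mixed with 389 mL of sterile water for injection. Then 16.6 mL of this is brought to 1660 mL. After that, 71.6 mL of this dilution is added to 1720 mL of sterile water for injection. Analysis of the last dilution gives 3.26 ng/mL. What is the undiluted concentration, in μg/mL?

652 μg/mL

Overall dilution factor = 39.99 × 1.997 × 100 × 25.02 = 2.00 × 10⁵.
Original = 3.26 ng/mL × 2.00 × 10⁵ = 6.52 × 10⁵ ng/mL = 652 μg/mL.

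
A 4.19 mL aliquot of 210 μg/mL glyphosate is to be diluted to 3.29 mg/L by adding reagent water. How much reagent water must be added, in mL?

3.29 mg/L = 3.29 μg/mL.
V₂ = C₁V₁/C₂ = 210 × 4.19 / 3.29 = 267 mL.
Diluent to add = V₂ − V₁ = 267 − 4.19 = 263 mL.

263 mL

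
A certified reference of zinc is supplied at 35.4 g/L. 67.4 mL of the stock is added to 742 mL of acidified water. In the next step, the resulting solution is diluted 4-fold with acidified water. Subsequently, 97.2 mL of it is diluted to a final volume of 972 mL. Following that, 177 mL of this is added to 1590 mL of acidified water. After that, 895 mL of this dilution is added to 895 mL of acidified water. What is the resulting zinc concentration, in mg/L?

3.69 mg/L

Overall dilution factor = 12.01 × 4 × 10 × 9.983 × 2 = 9591.
35.4 g/L / 9591 = 3.69 × 10⁻³ g/L = 3.69 mg/L.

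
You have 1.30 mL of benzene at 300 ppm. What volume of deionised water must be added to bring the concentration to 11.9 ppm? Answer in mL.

V₂ = C₁V₁/C₂ = 300 × 1.30 / 11.9 = 32.8 mL.
Diluent to add = V₂ − V₁ = 32.8 − 1.30 = 31.5 mL.

31.5 mL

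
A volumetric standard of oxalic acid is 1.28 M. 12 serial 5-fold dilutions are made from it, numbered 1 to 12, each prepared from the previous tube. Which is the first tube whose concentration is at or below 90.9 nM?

tube 11

Tube n has concentration 1.28 M / 5ⁿ.
Need 5ⁿ ≥ 1.28 M / 90.9 nM = 1.41 × 10⁷, so n ≥ 10.23.
First such tube: n = 11.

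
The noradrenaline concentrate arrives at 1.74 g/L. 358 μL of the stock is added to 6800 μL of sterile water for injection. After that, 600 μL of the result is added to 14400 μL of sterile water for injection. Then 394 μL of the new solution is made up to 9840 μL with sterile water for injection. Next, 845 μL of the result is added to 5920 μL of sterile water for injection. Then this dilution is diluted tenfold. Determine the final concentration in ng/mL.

1.74 ng/mL

Overall dilution factor = 19.99 × 25 × 24.97 × 8.006 × 10 = 9.99 × 10⁵.
1.74 g/L / 9.99 × 10⁵ = 1.74 × 10⁻⁶ g/L = 1.74 ng/mL.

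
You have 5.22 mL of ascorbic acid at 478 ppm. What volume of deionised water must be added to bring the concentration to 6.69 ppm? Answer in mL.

368 mL

V₂ = C₁V₁/C₂ = 478 × 5.22 / 6.69 = 373 mL.
Diluent to add = V₂ − V₁ = 373 − 5.22 = 368 mL.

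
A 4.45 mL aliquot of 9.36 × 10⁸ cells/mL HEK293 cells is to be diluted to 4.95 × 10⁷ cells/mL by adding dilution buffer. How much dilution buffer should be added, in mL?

79.7 mL

V₂ = C₁V₁/C₂ = 9.36 × 10⁸ × 4.45 / 4.95 × 10⁷ = 84.1 mL.
Diluent to add = V₂ − V₁ = 84.1 − 4.45 = 79.7 mL.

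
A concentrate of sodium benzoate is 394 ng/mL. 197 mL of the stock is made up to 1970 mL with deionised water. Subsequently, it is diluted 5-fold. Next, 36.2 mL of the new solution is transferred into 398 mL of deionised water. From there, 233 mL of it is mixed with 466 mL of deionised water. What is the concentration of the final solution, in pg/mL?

Overall dilution factor = 10 × 5 × 11.99 × 3 = 1799.
394 ng/mL / 1799 = 0.219 ng/mL = 219 pg/mL.

219 pg/mL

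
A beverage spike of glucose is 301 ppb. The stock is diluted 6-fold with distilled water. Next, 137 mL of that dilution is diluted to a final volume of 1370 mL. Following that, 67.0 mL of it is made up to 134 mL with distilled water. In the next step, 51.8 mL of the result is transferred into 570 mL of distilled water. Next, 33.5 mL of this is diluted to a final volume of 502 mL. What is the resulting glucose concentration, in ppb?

Overall dilution factor = 6 × 10 × 2 × 12.00 × 14.99 = 2.16 × 10⁴.
301 ppb / 2.16 × 10⁴ = 0.0139 ppb.

0.0139 ppb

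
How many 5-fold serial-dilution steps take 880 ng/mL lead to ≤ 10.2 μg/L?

3

Need 5ⁿ ≥ 86.3, so n ≥ log(86.3)/log(5) = 2.77.
Minimum whole steps: n = 3.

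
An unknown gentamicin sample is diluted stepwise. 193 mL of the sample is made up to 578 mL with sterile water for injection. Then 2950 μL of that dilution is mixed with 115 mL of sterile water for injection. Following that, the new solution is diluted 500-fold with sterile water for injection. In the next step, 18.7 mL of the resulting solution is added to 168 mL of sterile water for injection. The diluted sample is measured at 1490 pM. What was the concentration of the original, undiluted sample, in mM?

Overall dilution factor = 2.995 × 39.98 × 500 × 9.984 = 5.98 × 10⁵.
Original = 1490 pM × 5.98 × 10⁵ = 8.91 × 10⁸ pM = 0.891 mM.

0.891 mM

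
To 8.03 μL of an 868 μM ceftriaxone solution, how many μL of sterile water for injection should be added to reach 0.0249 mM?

0.0249 mM = 24.9 μM.
V₂ = C₁V₁/C₂ = 868 × 8.03 / 24.9 = 280 μL.
Diluent to add = V₂ − V₁ = 280 − 8.03 = 272 μL.

272 μL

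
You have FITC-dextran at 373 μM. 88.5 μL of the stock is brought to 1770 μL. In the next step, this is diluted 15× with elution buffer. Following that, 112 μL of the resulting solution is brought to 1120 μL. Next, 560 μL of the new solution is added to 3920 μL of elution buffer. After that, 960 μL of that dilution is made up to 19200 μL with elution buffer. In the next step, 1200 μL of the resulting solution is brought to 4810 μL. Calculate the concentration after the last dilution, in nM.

0.194 nM

Overall dilution factor = 20 × 15 × 10 × 8 × 20 × 4.008 = 1.92 × 10⁶.
373 μM / 1.92 × 10⁶ = 1.94 × 10⁻⁴ μM = 0.194 nM.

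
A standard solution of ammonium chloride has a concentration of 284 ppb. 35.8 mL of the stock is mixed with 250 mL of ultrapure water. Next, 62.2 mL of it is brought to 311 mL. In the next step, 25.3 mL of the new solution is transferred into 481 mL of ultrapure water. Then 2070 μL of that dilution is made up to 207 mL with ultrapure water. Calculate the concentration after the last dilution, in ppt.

3.56 ppt

Overall dilution factor = 7.983 × 5 × 20.01 × 100 = 7.99 × 10⁴.
284 ppb / 7.99 × 10⁴ = 3.56 × 10⁻³ ppb = 3.56 ppt.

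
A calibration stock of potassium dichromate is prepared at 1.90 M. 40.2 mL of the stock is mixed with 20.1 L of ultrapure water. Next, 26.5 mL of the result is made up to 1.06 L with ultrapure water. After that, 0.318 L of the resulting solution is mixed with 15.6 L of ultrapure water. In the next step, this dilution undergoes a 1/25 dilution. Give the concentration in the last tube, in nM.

Overall dilution factor = 501 × 40 × 50.06 × 25 = 2.51 × 10⁷.
1.90 M / 2.51 × 10⁷ = 7.58 × 10⁻⁸ M = 75.8 nM.

75.8 nM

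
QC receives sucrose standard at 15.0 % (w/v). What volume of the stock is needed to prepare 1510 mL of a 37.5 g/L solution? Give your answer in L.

37.5 g/L = 3.75 % (w/v).
V₁ = C₂V₂/C₁ = 3.75 × 1510 / 15.0 = 378 mL = 0.378 L.

0.378 L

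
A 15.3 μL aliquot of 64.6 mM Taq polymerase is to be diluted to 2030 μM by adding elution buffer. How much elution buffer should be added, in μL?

2030 μM = 2.03 mM.
V₂ = C₁V₁/C₂ = 64.6 × 15.3 / 2.03 = 487 μL.
Diluent to add = V₂ − V₁ = 487 − 15.3 = 472 μL.

472 μL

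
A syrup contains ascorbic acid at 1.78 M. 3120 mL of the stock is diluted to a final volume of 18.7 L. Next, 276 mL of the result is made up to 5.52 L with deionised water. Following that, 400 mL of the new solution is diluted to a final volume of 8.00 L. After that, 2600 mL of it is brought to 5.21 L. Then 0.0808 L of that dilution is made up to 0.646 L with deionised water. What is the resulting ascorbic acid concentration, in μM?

Overall dilution factor = 5.994 × 20 × 20 × 2.004 × 7.995 = 3.84 × 10⁴.
1.78 M / 3.84 × 10⁴ = 4.63 × 10⁻⁵ M = 46.3 μM.

46.3 μM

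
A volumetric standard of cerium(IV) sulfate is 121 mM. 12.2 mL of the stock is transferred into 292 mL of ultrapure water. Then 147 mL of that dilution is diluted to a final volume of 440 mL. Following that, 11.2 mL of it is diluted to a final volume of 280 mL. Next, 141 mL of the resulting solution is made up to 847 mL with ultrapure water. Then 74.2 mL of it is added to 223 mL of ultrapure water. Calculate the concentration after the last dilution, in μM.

Overall dilution factor = 24.93 × 2.993 × 25 × 6.007 × 4.005 = 4.49 × 10⁴.
121 mM / 4.49 × 10⁴ = 2.70 × 10⁻³ mM = 2.70 μM.

2.70 μM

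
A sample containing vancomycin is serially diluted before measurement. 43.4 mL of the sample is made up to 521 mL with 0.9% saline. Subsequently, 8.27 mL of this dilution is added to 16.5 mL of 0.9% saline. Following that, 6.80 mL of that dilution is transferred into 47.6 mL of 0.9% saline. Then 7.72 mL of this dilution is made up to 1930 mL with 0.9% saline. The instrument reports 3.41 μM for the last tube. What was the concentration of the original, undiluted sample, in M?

Overall dilution factor = 12.00 × 2.995 × 8 × 250 = 7.19 × 10⁴.
Original = 3.41 μM × 7.19 × 10⁴ = 2.45 × 10⁵ μM = 0.245 M.

0.245 M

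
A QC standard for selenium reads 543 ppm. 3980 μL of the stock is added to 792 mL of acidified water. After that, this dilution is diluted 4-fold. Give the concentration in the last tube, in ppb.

Overall dilution factor = 200.0 × 4 = 800.
543 ppm / 800 = 0.679 ppm = 679 ppb.

679 ppb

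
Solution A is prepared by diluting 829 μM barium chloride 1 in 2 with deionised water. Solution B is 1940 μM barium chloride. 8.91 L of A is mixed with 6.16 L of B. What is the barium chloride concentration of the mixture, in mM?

C_A = 829 μM / 2 = 414 μM.
C_mix = (C_A·V_A + C_B·V_B)/(V_A + V_B) = (414×8.91 + 1940×6.16) / 15.07 = 1038 μM = 1.04 mM.

1.04 mM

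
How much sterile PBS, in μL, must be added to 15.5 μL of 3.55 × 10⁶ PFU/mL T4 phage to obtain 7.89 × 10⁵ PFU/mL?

54.2 μL

V₂ = C₁V₁/C₂ = 3.55 × 10⁶ × 15.5 / 7.89 × 10⁵ = 69.7 μL.
Diluent to add = V₂ − V₁ = 69.7 − 15.5 = 54.2 μL.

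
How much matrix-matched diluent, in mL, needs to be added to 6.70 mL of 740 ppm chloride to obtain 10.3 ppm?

475 mL

V₂ = C₁V₁/C₂ = 740 × 6.70 / 10.3 = 481 mL.
Diluent to add = V₂ − V₁ = 481 − 6.70 = 475 mL.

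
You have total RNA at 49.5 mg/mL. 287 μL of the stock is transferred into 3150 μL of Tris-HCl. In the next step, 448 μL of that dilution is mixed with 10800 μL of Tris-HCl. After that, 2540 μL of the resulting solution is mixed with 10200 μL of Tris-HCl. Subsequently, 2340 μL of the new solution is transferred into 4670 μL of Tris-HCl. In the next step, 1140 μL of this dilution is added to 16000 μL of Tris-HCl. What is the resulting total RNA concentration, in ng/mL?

729 ng/mL

Overall dilution factor = 11.98 × 25.11 × 5.016 × 2.996 × 15.04 = 6.79 × 10⁴.
49.5 mg/mL / 6.79 × 10⁴ = 7.29 × 10⁻⁴ mg/mL = 729 ng/mL.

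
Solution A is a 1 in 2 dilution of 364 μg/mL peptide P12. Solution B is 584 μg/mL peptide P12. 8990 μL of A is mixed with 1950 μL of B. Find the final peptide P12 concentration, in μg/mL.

254 μg/mL

C_A = 364 μg/mL / 2 = 182 μg/mL.
C_mix = (C_A·V_A + C_B·V_B)/(V_A + V_B) = (182×8990 + 584×1950) / 10940 = 254 μg/mL.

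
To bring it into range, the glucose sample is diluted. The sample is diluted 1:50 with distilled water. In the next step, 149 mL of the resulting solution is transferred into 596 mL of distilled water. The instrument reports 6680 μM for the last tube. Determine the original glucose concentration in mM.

Overall dilution factor = 50 × 5 = 250.
Original = 6680 μM × 250 = 1.67 × 10⁶ μM = 1670 mM.

1670 mM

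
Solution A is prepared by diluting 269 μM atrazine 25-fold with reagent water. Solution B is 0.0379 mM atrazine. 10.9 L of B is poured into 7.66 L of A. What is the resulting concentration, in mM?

C_A = 269 μM / 25 = 10.8 μM.
C_B = 0.0379 mM = 37.9 μM.
C_mix = (C_A·V_A + C_B·V_B)/(V_A + V_B) = (10.8×7.66 + 37.9×10.9) / 18.56 = 26.7 μM = 0.0267 mM.

0.0267 mM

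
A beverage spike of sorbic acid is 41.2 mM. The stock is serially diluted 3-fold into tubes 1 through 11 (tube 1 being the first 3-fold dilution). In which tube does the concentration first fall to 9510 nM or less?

Tube n has concentration 41.2 mM / 3ⁿ.
Need 3ⁿ ≥ 41.2 mM / 9510 nM = 4332, so n ≥ 7.62.
First such tube: n = 8.

tube 8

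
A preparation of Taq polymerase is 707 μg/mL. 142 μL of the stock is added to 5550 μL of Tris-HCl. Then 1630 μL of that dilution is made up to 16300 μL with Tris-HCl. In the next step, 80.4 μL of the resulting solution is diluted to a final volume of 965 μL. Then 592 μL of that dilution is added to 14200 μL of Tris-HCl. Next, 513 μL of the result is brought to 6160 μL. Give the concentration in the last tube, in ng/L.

490 ng/L

Overall dilution factor = 40.08 × 10 × 12.00 × 24.99 × 12.01 = 1.44 × 10⁶.
707 μg/mL / 1.44 × 10⁶ = 4.90 × 10⁻⁴ μg/mL = 490 ng/L.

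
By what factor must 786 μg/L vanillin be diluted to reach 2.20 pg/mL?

3.57 × 10⁵

Factor = C₀/C_target = 786 μg/L / 2.20 pg/mL = 3.57 × 10⁵.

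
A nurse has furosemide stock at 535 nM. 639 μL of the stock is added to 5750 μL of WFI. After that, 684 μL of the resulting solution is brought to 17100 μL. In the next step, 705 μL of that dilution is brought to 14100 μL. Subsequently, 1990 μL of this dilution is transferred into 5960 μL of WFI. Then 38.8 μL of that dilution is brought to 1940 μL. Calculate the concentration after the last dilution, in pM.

Overall dilution factor = 9.998 × 25 × 20 × 3.995 × 50 = 9.99 × 10⁵.
535 nM / 9.99 × 10⁵ = 5.36 × 10⁻⁴ nM = 0.536 pM.

0.536 pM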